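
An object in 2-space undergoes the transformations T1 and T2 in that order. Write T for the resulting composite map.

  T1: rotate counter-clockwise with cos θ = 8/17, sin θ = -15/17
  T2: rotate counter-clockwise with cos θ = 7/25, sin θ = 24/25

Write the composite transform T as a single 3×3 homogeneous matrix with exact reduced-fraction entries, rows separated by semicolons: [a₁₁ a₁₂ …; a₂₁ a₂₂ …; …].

T = [416/425 -87/425 0; 87/425 416/425 0; 0 0 1]

T1 = [8/17 15/17 0; -15/17 8/17 0; 0 0 1]
T2·T1 = [416/425 -87/425 0; 87/425 416/425 0; 0 0 1]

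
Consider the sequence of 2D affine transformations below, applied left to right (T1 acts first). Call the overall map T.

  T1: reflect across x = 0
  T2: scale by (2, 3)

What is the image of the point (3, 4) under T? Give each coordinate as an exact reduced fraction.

T1 reflect across x = 0: (3, 4) → (-3, 4)
T2 scale by (2, 3): (-3, 4) → (-6, 12)

T(p) = (-6, 12)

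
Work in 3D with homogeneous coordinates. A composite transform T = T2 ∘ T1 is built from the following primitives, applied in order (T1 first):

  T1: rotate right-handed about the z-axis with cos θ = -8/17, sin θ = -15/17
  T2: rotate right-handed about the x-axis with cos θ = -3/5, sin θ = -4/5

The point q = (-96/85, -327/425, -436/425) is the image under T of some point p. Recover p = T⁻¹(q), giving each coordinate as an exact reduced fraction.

T1 = [-8/17 15/17 0 0; -15/17 -8/17 0 0; 0 0 1 0; 0 0 0 1]
T2·T1 = [-8/17 15/17 0 0; 9/17 24/85 4/5 0; 12/17 32/85 -3/5 0; 0 0 0 1]
det M = 1; M⁻¹ = [-8/17 9/17 12/17 0; 15/17 24/85 32/85 0; 0 4/5 -3/5 0; 0 0 0 1]
M⁻¹ · (-96/85, -327/425, -436/425)ᵀ = (-3/5, -8/5, 0)ᵀ

p = (-3/5, -8/5, 0)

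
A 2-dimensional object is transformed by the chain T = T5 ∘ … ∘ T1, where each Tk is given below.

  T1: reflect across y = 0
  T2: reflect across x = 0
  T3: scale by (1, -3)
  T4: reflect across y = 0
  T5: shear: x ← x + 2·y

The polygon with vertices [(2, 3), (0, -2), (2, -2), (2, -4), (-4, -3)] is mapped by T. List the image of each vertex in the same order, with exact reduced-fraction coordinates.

image vertices: (-20, -9), (12, 6), (10, 6), (22, 12), (22, 9)

T1 reflect across y = 0: (2, 3) → (2, -3); (0, -2) → (0, 2); (2, -2) → (2, 2); (2, -4) → (2, 4); (-4, -3) → (-4, 3)
T2 reflect across x = 0: (2, -3) → (-2, -3); (0, 2) → (0, 2); (2, 2) → (-2, 2); (2, 4) → (-2, 4); (-4, 3) → (4, 3)
T3 scale by (1, -3): (-2, -3) → (-2, 9); (0, 2) → (0, -6); (-2, 2) → (-2, -6); (-2, 4) → (-2, -12); (4, 3) → (4, -9)
T4 reflect across y = 0: (-2, 9) → (-2, -9); (0, -6) → (0, 6); (-2, -6) → (-2, 6); (-2, -12) → (-2, 12); (4, -9) → (4, 9)
T5 shear: x ← x + 2·y: (-2, -9) → (-20, -9); (0, 6) → (12, 6); (-2, 6) → (10, 6); (-2, 12) → (22, 12); (4, 9) → (22, 9)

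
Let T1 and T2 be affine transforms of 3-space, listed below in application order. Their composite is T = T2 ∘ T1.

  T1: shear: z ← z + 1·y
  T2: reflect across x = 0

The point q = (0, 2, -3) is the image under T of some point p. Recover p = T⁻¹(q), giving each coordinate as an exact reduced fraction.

p = (0, 2, -5)

T1 = [1 0 0 0; 0 1 0 0; 0 1 1 0; 0 0 0 1]
T2·T1 = [-1 0 0 0; 0 1 0 0; 0 1 1 0; 0 0 0 1]
det M = -1; M⁻¹ = [-1 0 0 0; 0 1 0 0; 0 -1 1 0; 0 0 0 1]
M⁻¹ · (0, 2, -3)ᵀ = (0, 2, -5)ᵀ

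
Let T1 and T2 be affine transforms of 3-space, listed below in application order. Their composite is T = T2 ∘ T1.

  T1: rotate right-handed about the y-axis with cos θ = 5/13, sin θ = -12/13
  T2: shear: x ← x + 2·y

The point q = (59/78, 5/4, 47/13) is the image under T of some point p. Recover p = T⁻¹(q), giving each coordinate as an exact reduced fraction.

T1 = [5/13 0 -12/13 0; 0 1 0 0; 12/13 0 5/13 0; 0 0 0 1]
T2·T1 = [5/13 2 -12/13 0; 0 1 0 0; 12/13 0 5/13 0; 0 0 0 1]
det M = 1; M⁻¹ = [5/13 -10/13 12/13 0; 0 1 0 0; -12/13 24/13 5/13 0; 0 0 0 1]
M⁻¹ · (59/78, 5/4, 47/13)ᵀ = (8/3, 5/4, 3)ᵀ

p = (8/3, 5/4, 3)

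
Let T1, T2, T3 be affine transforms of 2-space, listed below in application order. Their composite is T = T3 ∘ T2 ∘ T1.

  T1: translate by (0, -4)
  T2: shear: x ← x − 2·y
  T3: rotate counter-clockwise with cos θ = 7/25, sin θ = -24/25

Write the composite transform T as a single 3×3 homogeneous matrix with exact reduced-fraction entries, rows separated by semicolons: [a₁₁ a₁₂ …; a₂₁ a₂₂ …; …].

T = [7/25 2/5 -8/5; -24/25 11/5 -44/5; 0 0 1]

T1 = [1 0 0; 0 1 -4; 0 0 1]
T2·T1 = [1 -2 8; 0 1 -4; 0 0 1]
T3·…·T1 = [7/25 2/5 -8/5; -24/25 11/5 -44/5; 0 0 1]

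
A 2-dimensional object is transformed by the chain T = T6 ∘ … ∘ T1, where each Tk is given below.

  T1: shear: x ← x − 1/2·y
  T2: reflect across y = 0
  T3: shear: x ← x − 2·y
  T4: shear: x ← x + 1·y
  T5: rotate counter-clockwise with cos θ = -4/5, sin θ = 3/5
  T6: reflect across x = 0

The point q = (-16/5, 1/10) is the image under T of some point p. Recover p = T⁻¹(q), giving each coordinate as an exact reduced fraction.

p = (-7/2, 2)

T1 = [1 -1/2 0; 0 1 0; 0 0 1]
T2·T1 = [1 -1/2 0; 0 -1 0; 0 0 1]
T3·…·T1 = [1 3/2 0; 0 -1 0; 0 0 1]
T4·…·T1 = [1 1/2 0; 0 -1 0; 0 0 1]
T5·…·T1 = [-4/5 1/5 0; 3/5 11/10 0; 0 0 1]
T6·…·T1 = [4/5 -1/5 0; 3/5 11/10 0; 0 0 1]
det M = 1; M⁻¹ = [11/10 1/5 0; -3/5 4/5 0; 0 0 1]
M⁻¹ · (-16/5, 1/10)ᵀ = (-7/2, 2)ᵀ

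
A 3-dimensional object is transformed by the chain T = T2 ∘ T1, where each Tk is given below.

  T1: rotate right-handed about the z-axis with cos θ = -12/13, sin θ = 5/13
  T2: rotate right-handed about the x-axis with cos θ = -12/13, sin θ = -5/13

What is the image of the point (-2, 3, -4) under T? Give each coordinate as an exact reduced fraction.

T1 rotate right-handed about the z-axis with cos θ = -12/13, sin θ = 5/13: (-2, 3, -4) → (9/13, -46/13, -4)
T2 rotate right-handed about the x-axis with cos θ = -12/13, sin θ = -5/13: (9/13, -46/13, -4) → (9/13, 292/169, 854/169)

T(p) = (9/13, 292/169, 854/169)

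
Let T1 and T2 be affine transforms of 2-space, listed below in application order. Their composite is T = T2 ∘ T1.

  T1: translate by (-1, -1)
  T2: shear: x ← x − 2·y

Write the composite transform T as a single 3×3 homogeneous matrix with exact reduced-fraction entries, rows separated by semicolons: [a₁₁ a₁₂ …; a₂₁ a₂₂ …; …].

T = [1 -2 1; 0 1 -1; 0 0 1]

T1 = [1 0 -1; 0 1 -1; 0 0 1]
T2·T1 = [1 -2 1; 0 1 -1; 0 0 1]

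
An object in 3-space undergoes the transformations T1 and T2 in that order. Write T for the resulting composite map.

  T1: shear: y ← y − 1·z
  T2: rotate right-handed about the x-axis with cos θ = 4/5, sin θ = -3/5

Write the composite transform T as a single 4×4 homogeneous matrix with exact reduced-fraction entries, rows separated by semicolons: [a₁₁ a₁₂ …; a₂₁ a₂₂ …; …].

T = [1 0 0 0; 0 4/5 -1/5 0; 0 -3/5 7/5 0; 0 0 0 1]

T1 = [1 0 0 0; 0 1 -1 0; 0 0 1 0; 0 0 0 1]
T2·T1 = [1 0 0 0; 0 4/5 -1/5 0; 0 -3/5 7/5 0; 0 0 0 1]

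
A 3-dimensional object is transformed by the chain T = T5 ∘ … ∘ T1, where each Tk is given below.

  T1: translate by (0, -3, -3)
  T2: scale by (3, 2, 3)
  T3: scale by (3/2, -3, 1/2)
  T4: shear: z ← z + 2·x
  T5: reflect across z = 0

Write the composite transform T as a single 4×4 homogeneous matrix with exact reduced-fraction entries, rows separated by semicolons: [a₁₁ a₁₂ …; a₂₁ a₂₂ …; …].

T1 = [1 0 0 0; 0 1 0 -3; 0 0 1 -3; 0 0 0 1]
T2·T1 = [3 0 0 0; 0 2 0 -6; 0 0 3 -9; 0 0 0 1]
T3·…·T1 = [9/2 0 0 0; 0 -6 0 18; 0 0 3/2 -9/2; 0 0 0 1]
T4·…·T1 = [9/2 0 0 0; 0 -6 0 18; 9 0 3/2 -9/2; 0 0 0 1]
T5·…·T1 = [9/2 0 0 0; 0 -6 0 18; -9 0 -3/2 9/2; 0 0 0 1]

T = [9/2 0 0 0; 0 -6 0 18; -9 0 -3/2 9/2; 0 0 0 1]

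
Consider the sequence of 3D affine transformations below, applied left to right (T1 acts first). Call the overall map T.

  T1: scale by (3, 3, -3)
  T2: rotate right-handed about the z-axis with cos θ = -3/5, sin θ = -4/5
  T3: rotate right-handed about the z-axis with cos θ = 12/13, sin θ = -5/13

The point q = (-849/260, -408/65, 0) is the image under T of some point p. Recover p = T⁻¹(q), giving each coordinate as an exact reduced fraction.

p = (2, 5/4, 0)

T1 = [3 0 0 0; 0 3 0 0; 0 0 -3 0; 0 0 0 1]
T2·T1 = [-9/5 12/5 0 0; -12/5 -9/5 0 0; 0 0 -3 0; 0 0 0 1]
T3·…·T1 = [-168/65 99/65 0 0; -99/65 -168/65 0 0; 0 0 -3 0; 0 0 0 1]
det M = -27; M⁻¹ = [-56/195 -11/65 0 0; 11/65 -56/195 0 0; 0 0 -1/3 0; 0 0 0 1]
M⁻¹ · (-849/260, -408/65, 0)ᵀ = (2, 5/4, 0)ᵀ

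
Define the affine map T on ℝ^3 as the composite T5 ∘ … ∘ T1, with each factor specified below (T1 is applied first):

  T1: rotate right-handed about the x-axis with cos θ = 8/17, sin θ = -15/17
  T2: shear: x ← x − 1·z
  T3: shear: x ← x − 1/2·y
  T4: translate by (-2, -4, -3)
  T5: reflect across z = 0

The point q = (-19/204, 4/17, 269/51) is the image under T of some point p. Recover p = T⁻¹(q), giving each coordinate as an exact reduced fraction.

p = (7/4, 4, 8/3)

T1 = [1 0 0 0; 0 8/17 15/17 0; 0 -15/17 8/17 0; 0 0 0 1]
T2·T1 = [1 15/17 -8/17 0; 0 8/17 15/17 0; 0 -15/17 8/17 0; 0 0 0 1]
T3·…·T1 = [1 11/17 -31/34 0; 0 8/17 15/17 0; 0 -15/17 8/17 0; 0 0 0 1]
T4·…·T1 = [1 11/17 -31/34 -2; 0 8/17 15/17 -4; 0 -15/17 8/17 -3; 0 0 0 1]
T5·…·T1 = [1 11/17 -31/34 -2; 0 8/17 15/17 -4; 0 15/17 -8/17 3; 0 0 0 1]
det M = -1; M⁻¹ = [1 1/2 -1 7; 0 8/17 15/17 -13/17; 0 15/17 -8/17 84/17; 0 0 0 1]
M⁻¹ · (-19/204, 4/17, 269/51)ᵀ = (7/4, 4, 8/3)ᵀ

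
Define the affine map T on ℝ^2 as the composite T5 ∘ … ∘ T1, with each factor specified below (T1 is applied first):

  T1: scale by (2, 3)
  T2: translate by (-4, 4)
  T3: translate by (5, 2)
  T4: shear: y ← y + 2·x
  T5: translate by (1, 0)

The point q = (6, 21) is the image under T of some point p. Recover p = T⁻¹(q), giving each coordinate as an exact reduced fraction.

p = (2, 5/3)

T1 = [2 0 0; 0 3 0; 0 0 1]
T2·T1 = [2 0 -4; 0 3 4; 0 0 1]
T3·…·T1 = [2 0 1; 0 3 6; 0 0 1]
T4·…·T1 = [2 0 1; 4 3 8; 0 0 1]
T5·…·T1 = [2 0 2; 4 3 8; 0 0 1]
det M = 6; M⁻¹ = [1/2 0 -1; -2/3 1/3 -4/3; 0 0 1]
M⁻¹ · (6, 21)ᵀ = (2, 5/3)ᵀ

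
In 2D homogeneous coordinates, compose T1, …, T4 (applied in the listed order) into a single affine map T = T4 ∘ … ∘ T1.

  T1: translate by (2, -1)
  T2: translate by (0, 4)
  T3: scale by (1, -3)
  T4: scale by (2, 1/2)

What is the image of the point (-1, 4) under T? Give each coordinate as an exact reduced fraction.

T1 translate by (2, -1): (-1, 4) → (1, 3)
T2 translate by (0, 4): (1, 3) → (1, 7)
T3 scale by (1, -3): (1, 7) → (1, -21)
T4 scale by (2, 1/2): (1, -21) → (2, -21/2)

T(p) = (2, -21/2)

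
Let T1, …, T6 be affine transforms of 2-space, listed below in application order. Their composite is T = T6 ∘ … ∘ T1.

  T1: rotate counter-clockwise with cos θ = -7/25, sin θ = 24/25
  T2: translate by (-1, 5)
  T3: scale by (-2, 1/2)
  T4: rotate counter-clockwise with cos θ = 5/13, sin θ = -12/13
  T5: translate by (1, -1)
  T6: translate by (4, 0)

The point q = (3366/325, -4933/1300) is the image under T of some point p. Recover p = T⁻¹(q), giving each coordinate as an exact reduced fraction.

T1 = [-7/25 -24/25 0; 24/25 -7/25 0; 0 0 1]
T2·T1 = [-7/25 -24/25 -1; 24/25 -7/25 5; 0 0 1]
T3·…·T1 = [14/25 48/25 2; 12/25 -7/50 5/2; 0 0 1]
T4·…·T1 = [214/325 198/325 40/13; -108/325 -1187/650 -23/26; 0 0 1]
T5·…·T1 = [214/325 198/325 53/13; -108/325 -1187/650 -49/26; 0 0 1]
T6·…·T1 = [214/325 198/325 105/13; -108/325 -1187/650 -49/26; 0 0 1]
det M = -1; M⁻¹ = [1187/650 198/325 -8841/650; -108/325 -214/325 469/325; 0 0 1]
M⁻¹ · (3366/325, -4933/1300)ᵀ = (3, 1/2)ᵀ

p = (3, 1/2)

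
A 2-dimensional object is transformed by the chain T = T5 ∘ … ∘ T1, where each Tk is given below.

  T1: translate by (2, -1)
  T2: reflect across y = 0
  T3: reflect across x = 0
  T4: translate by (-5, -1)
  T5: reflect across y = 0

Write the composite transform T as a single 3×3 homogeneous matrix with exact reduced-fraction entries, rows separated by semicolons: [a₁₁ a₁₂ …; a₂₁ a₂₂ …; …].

T1 = [1 0 2; 0 1 -1; 0 0 1]
T2·T1 = [1 0 2; 0 -1 1; 0 0 1]
T3·…·T1 = [-1 0 -2; 0 -1 1; 0 0 1]
T4·…·T1 = [-1 0 -7; 0 -1 0; 0 0 1]
T5·…·T1 = [-1 0 -7; 0 1 0; 0 0 1]

T = [-1 0 -7; 0 1 0; 0 0 1]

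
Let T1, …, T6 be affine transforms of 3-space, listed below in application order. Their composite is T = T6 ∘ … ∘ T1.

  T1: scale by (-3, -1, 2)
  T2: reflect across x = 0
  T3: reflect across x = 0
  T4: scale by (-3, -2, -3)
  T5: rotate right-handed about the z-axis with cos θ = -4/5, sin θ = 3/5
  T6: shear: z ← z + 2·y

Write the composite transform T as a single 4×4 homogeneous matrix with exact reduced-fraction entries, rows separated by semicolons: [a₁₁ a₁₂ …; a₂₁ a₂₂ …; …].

T = [-36/5 -6/5 0 0; 27/5 -8/5 0 0; 54/5 -16/5 -6 0; 0 0 0 1]

T1 = [-3 0 0 0; 0 -1 0 0; 0 0 2 0; 0 0 0 1]
T2·T1 = [3 0 0 0; 0 -1 0 0; 0 0 2 0; 0 0 0 1]
T3·…·T1 = [-3 0 0 0; 0 -1 0 0; 0 0 2 0; 0 0 0 1]
T4·…·T1 = [9 0 0 0; 0 2 0 0; 0 0 -6 0; 0 0 0 1]
T5·…·T1 = [-36/5 -6/5 0 0; 27/5 -8/5 0 0; 0 0 -6 0; 0 0 0 1]
T6·…·T1 = [-36/5 -6/5 0 0; 27/5 -8/5 0 0; 54/5 -16/5 -6 0; 0 0 0 1]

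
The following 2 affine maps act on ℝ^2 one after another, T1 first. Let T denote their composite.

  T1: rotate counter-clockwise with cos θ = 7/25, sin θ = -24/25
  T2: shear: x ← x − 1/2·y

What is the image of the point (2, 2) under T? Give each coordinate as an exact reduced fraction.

T(p) = (79/25, -34/25)

T1 rotate counter-clockwise with cos θ = 7/25, sin θ = -24/25: (2, 2) → (62/25, -34/25)
T2 shear: x ← x − 1/2·y: (62/25, -34/25) → (79/25, -34/25)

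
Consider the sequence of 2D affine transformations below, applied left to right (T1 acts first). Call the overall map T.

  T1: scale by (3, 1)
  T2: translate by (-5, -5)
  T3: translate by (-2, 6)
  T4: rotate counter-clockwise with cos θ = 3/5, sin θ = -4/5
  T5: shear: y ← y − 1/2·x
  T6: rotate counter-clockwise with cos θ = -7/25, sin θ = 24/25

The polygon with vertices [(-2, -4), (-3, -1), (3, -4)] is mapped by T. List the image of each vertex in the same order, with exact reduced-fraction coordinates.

T1 scale by (3, 1): (-2, -4) → (-6, -4); (-3, -1) → (-9, -1); (3, -4) → (9, -4)
T2 translate by (-5, -5): (-6, -4) → (-11, -9); (-9, -1) → (-14, -6); (9, -4) → (4, -9)
T3 translate by (-2, 6): (-11, -9) → (-13, -3); (-14, -6) → (-16, 0); (4, -9) → (2, -3)
T4 rotate counter-clockwise with cos θ = 3/5, sin θ = -4/5: (-13, -3) → (-51/5, 43/5); (-16, 0) → (-48/5, 64/5); (2, -3) → (-6/5, -17/5)
T5 shear: y ← y − 1/2·x: (-51/5, 43/5) → (-51/5, 137/10); (-48/5, 64/5) → (-48/5, 88/5); (-6/5, -17/5) → (-6/5, -14/5)
T6 rotate counter-clockwise with cos θ = -7/25, sin θ = 24/25: (-51/5, 137/10) → (-1287/125, -3407/250); (-48/5, 88/5) → (-1776/125, -1768/125); (-6/5, -14/5) → (378/125, -46/125)

image vertices: (-1287/125, -3407/250), (-1776/125, -1768/125), (378/125, -46/125)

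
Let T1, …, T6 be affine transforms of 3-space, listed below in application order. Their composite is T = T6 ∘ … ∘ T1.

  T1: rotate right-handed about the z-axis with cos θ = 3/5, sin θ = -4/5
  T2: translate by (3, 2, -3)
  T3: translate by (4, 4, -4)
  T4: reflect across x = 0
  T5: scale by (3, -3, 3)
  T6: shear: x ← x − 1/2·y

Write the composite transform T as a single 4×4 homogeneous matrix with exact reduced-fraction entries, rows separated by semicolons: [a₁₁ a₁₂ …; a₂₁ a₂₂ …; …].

T = [-3 -3/2 0 -12; 12/5 -9/5 0 -18; 0 0 3 -21; 0 0 0 1]

T1 = [3/5 4/5 0 0; -4/5 3/5 0 0; 0 0 1 0; 0 0 0 1]
T2·T1 = [3/5 4/5 0 3; -4/5 3/5 0 2; 0 0 1 -3; 0 0 0 1]
T3·…·T1 = [3/5 4/5 0 7; -4/5 3/5 0 6; 0 0 1 -7; 0 0 0 1]
T4·…·T1 = [-3/5 -4/5 0 -7; -4/5 3/5 0 6; 0 0 1 -7; 0 0 0 1]
T5·…·T1 = [-9/5 -12/5 0 -21; 12/5 -9/5 0 -18; 0 0 3 -21; 0 0 0 1]
T6·…·T1 = [-3 -3/2 0 -12; 12/5 -9/5 0 -18; 0 0 3 -21; 0 0 0 1]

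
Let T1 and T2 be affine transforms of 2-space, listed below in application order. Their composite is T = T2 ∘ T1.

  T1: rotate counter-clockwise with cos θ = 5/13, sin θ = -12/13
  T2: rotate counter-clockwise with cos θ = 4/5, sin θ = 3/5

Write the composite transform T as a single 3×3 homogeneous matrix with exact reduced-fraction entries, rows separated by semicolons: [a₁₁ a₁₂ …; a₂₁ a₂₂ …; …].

T1 = [5/13 12/13 0; -12/13 5/13 0; 0 0 1]
T2·T1 = [56/65 33/65 0; -33/65 56/65 0; 0 0 1]

T = [56/65 33/65 0; -33/65 56/65 0; 0 0 1]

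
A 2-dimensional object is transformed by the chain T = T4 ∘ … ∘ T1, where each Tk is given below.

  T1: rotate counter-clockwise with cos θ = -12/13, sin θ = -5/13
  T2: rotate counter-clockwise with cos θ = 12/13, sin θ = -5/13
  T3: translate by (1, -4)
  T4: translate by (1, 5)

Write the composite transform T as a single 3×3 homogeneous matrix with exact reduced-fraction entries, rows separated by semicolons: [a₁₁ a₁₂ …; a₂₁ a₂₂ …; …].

T = [-1 0 2; 0 -1 1; 0 0 1]

T1 = [-12/13 5/13 0; -5/13 -12/13 0; 0 0 1]
T2·T1 = [-1 0 0; 0 -1 0; 0 0 1]
T3·…·T1 = [-1 0 1; 0 -1 -4; 0 0 1]
T4·…·T1 = [-1 0 2; 0 -1 1; 0 0 1]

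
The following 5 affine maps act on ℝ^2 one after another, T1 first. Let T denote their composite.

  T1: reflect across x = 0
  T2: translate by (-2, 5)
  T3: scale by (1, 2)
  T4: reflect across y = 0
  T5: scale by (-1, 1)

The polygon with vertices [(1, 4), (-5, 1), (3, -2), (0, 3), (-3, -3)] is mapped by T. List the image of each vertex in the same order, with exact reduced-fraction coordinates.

T1 reflect across x = 0: (1, 4) → (-1, 4); (-5, 1) → (5, 1); (3, -2) → (-3, -2); (0, 3) → (0, 3); (-3, -3) → (3, -3)
T2 translate by (-2, 5): (-1, 4) → (-3, 9); (5, 1) → (3, 6); (-3, -2) → (-5, 3); (0, 3) → (-2, 8); (3, -3) → (1, 2)
T3 scale by (1, 2): (-3, 9) → (-3, 18); (3, 6) → (3, 12); (-5, 3) → (-5, 6); (-2, 8) → (-2, 16); (1, 2) → (1, 4)
T4 reflect across y = 0: (-3, 18) → (-3, -18); (3, 12) → (3, -12); (-5, 6) → (-5, -6); (-2, 16) → (-2, -16); (1, 4) → (1, -4)
T5 scale by (-1, 1): (-3, -18) → (3, -18); (3, -12) → (-3, -12); (-5, -6) → (5, -6); (-2, -16) → (2, -16); (1, -4) → (-1, -4)

image vertices: (3, -18), (-3, -12), (5, -6), (2, -16), (-1, -4)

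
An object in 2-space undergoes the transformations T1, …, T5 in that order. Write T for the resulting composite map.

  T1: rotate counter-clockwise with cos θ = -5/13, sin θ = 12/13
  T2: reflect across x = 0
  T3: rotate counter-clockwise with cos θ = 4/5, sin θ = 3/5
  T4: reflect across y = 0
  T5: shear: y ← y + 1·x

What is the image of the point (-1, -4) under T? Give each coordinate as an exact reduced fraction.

T1 rotate counter-clockwise with cos θ = -5/13, sin θ = 12/13: (-1, -4) → (53/13, 8/13)
T2 reflect across x = 0: (53/13, 8/13) → (-53/13, 8/13)
T3 rotate counter-clockwise with cos θ = 4/5, sin θ = 3/5: (-53/13, 8/13) → (-236/65, -127/65)
T4 reflect across y = 0: (-236/65, -127/65) → (-236/65, 127/65)
T5 shear: y ← y + 1·x: (-236/65, 127/65) → (-236/65, -109/65)

T(p) = (-236/65, -109/65)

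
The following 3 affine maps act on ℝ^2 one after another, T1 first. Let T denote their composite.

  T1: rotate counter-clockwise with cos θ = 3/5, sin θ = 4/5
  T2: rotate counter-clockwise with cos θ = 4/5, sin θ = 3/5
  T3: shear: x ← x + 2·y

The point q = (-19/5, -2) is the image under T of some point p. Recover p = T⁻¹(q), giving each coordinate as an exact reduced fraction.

p = (-2, -1/5)

T1 = [3/5 -4/5 0; 4/5 3/5 0; 0 0 1]
T2·T1 = [0 -1 0; 1 0 0; 0 0 1]
T3·…·T1 = [2 -1 0; 1 0 0; 0 0 1]
det M = 1; M⁻¹ = [0 1 0; -1 2 0; 0 0 1]
M⁻¹ · (-19/5, -2)ᵀ = (-2, -1/5)ᵀ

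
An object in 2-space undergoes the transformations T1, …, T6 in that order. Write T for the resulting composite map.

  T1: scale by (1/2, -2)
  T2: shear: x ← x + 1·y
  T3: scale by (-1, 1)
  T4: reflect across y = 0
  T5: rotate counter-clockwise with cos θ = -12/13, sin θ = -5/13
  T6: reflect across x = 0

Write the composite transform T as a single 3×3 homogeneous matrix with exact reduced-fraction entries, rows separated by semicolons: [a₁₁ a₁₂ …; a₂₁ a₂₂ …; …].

T = [-6/13 14/13 0; 5/26 -34/13 0; 0 0 1]

T1 = [1/2 0 0; 0 -2 0; 0 0 1]
T2·T1 = [1/2 -2 0; 0 -2 0; 0 0 1]
T3·…·T1 = [-1/2 2 0; 0 -2 0; 0 0 1]
T4·…·T1 = [-1/2 2 0; 0 2 0; 0 0 1]
T5·…·T1 = [6/13 -14/13 0; 5/26 -34/13 0; 0 0 1]
T6·…·T1 = [-6/13 14/13 0; 5/26 -34/13 0; 0 0 1]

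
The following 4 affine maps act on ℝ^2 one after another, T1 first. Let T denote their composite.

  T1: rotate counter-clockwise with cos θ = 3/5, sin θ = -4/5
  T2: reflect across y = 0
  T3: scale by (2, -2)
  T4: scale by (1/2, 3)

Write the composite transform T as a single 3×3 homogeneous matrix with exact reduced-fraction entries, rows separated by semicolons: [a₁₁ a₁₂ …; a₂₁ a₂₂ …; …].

T1 = [3/5 4/5 0; -4/5 3/5 0; 0 0 1]
T2·T1 = [3/5 4/5 0; 4/5 -3/5 0; 0 0 1]
T3·…·T1 = [6/5 8/5 0; -8/5 6/5 0; 0 0 1]
T4·…·T1 = [3/5 4/5 0; -24/5 18/5 0; 0 0 1]

T = [3/5 4/5 0; -24/5 18/5 0; 0 0 1]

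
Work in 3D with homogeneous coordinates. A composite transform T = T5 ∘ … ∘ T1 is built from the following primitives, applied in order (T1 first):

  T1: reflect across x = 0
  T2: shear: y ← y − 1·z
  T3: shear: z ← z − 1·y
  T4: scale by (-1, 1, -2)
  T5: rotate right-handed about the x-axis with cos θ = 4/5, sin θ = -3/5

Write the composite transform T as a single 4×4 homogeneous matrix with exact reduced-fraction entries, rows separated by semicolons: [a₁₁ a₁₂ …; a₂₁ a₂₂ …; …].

T = [1 0 0 0; 0 2 -16/5 0; 0 1 -13/5 0; 0 0 0 1]

T1 = [-1 0 0 0; 0 1 0 0; 0 0 1 0; 0 0 0 1]
T2·T1 = [-1 0 0 0; 0 1 -1 0; 0 0 1 0; 0 0 0 1]
T3·…·T1 = [-1 0 0 0; 0 1 -1 0; 0 -1 2 0; 0 0 0 1]
T4·…·T1 = [1 0 0 0; 0 1 -1 0; 0 2 -4 0; 0 0 0 1]
T5·…·T1 = [1 0 0 0; 0 2 -16/5 0; 0 1 -13/5 0; 0 0 0 1]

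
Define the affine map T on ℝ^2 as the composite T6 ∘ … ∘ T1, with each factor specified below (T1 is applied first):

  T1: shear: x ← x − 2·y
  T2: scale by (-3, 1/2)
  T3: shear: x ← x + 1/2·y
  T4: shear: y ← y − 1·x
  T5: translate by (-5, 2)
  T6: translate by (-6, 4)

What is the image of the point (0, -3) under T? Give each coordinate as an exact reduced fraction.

T(p) = (-119/4, 93/4)

T1 shear: x ← x − 2·y: (0, -3) → (6, -3)
T2 scale by (-3, 1/2): (6, -3) → (-18, -3/2)
T3 shear: x ← x + 1/2·y: (-18, -3/2) → (-75/4, -3/2)
T4 shear: y ← y − 1·x: (-75/4, -3/2) → (-75/4, 69/4)
T5 translate by (-5, 2): (-75/4, 69/4) → (-95/4, 77/4)
T6 translate by (-6, 4): (-95/4, 77/4) → (-119/4, 93/4)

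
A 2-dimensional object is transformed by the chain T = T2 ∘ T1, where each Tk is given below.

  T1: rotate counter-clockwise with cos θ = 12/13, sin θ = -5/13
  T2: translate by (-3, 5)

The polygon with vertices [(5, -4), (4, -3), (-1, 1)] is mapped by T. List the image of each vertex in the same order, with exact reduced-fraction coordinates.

T1 rotate counter-clockwise with cos θ = 12/13, sin θ = -5/13: (5, -4) → (40/13, -73/13); (4, -3) → (33/13, -56/13); (-1, 1) → (-7/13, 17/13)
T2 translate by (-3, 5): (40/13, -73/13) → (1/13, -8/13); (33/13, -56/13) → (-6/13, 9/13); (-7/13, 17/13) → (-46/13, 82/13)

image vertices: (1/13, -8/13), (-6/13, 9/13), (-46/13, 82/13)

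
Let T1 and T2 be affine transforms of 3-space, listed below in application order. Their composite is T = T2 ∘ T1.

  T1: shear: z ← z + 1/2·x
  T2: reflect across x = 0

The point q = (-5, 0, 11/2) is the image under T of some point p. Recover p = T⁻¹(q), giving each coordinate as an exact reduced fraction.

p = (5, 0, 3)

T1 = [1 0 0 0; 0 1 0 0; 1/2 0 1 0; 0 0 0 1]
T2·T1 = [-1 0 0 0; 0 1 0 0; 1/2 0 1 0; 0 0 0 1]
det M = -1; M⁻¹ = [-1 0 0 0; 0 1 0 0; 1/2 0 1 0; 0 0 0 1]
M⁻¹ · (-5, 0, 11/2)ᵀ = (5, 0, 3)ᵀ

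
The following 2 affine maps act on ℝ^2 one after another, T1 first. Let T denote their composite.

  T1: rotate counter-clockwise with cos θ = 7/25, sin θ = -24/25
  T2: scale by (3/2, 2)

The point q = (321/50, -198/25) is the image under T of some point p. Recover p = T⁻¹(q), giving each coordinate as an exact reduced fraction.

T1 = [7/25 24/25 0; -24/25 7/25 0; 0 0 1]
T2·T1 = [21/50 36/25 0; -48/25 14/25 0; 0 0 1]
det M = 3; M⁻¹ = [14/75 -12/25 0; 16/25 7/50 0; 0 0 1]
M⁻¹ · (321/50, -198/25)ᵀ = (5, 3)ᵀ

p = (5, 3)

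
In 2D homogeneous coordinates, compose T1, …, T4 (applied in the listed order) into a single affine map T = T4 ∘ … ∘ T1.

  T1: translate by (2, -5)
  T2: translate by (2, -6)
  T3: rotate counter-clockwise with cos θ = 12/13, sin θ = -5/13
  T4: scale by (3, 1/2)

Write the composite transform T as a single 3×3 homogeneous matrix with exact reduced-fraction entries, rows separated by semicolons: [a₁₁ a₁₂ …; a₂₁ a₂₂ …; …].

T = [36/13 15/13 -21/13; -5/26 6/13 -76/13; 0 0 1]

T1 = [1 0 2; 0 1 -5; 0 0 1]
T2·T1 = [1 0 4; 0 1 -11; 0 0 1]
T3·…·T1 = [12/13 5/13 -7/13; -5/13 12/13 -152/13; 0 0 1]
T4·…·T1 = [36/13 15/13 -21/13; -5/26 6/13 -76/13; 0 0 1]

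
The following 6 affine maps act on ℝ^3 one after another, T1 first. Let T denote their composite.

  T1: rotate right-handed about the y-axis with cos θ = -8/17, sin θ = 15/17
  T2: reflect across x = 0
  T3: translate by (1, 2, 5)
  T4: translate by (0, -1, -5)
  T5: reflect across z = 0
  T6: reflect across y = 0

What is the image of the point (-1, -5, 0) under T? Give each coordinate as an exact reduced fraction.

T1 rotate right-handed about the y-axis with cos θ = -8/17, sin θ = 15/17: (-1, -5, 0) → (8/17, -5, 15/17)
T2 reflect across x = 0: (8/17, -5, 15/17) → (-8/17, -5, 15/17)
T3 translate by (1, 2, 5): (-8/17, -5, 15/17) → (9/17, -3, 100/17)
T4 translate by (0, -1, -5): (9/17, -3, 100/17) → (9/17, -4, 15/17)
T5 reflect across z = 0: (9/17, -4, 15/17) → (9/17, -4, -15/17)
T6 reflect across y = 0: (9/17, -4, -15/17) → (9/17, 4, -15/17)

T(p) = (9/17, 4, -15/17)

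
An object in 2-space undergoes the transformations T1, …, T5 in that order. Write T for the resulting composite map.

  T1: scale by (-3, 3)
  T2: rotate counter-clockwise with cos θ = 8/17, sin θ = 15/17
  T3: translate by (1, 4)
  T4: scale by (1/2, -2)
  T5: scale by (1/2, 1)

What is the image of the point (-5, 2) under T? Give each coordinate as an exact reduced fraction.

T1 scale by (-3, 3): (-5, 2) → (15, 6)
T2 rotate counter-clockwise with cos θ = 8/17, sin θ = 15/17: (15, 6) → (30/17, 273/17)
T3 translate by (1, 4): (30/17, 273/17) → (47/17, 341/17)
T4 scale by (1/2, -2): (47/17, 341/17) → (47/34, -682/17)
T5 scale by (1/2, 1): (47/34, -682/17) → (47/68, -682/17)

T(p) = (47/68, -682/17)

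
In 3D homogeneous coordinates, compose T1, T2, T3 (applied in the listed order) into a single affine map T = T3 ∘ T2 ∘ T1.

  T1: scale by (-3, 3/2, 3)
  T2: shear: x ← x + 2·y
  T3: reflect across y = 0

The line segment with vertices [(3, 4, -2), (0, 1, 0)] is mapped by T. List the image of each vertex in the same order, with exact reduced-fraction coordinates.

image vertices: (3, -6, -6), (3, -3/2, 0)

T1 scale by (-3, 3/2, 3): (3, 4, -2) → (-9, 6, -6); (0, 1, 0) → (0, 3/2, 0)
T2 shear: x ← x + 2·y: (-9, 6, -6) → (3, 6, -6); (0, 3/2, 0) → (3, 3/2, 0)
T3 reflect across y = 0: (3, 6, -6) → (3, -6, -6); (3, 3/2, 0) → (3, -3/2, 0)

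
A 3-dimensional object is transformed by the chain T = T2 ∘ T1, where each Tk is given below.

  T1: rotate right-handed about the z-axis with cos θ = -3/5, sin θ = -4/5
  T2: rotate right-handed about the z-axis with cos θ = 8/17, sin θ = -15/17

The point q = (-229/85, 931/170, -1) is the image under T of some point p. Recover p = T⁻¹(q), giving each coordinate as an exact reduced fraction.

p = (7/2, -5, -1)

T1 = [-3/5 4/5 0 0; -4/5 -3/5 0 0; 0 0 1 0; 0 0 0 1]
T2·T1 = [-84/85 -13/85 0 0; 13/85 -84/85 0 0; 0 0 1 0; 0 0 0 1]
det M = 1; M⁻¹ = [-84/85 13/85 0 0; -13/85 -84/85 0 0; 0 0 1 0; 0 0 0 1]
M⁻¹ · (-229/85, 931/170, -1)ᵀ = (7/2, -5, -1)ᵀ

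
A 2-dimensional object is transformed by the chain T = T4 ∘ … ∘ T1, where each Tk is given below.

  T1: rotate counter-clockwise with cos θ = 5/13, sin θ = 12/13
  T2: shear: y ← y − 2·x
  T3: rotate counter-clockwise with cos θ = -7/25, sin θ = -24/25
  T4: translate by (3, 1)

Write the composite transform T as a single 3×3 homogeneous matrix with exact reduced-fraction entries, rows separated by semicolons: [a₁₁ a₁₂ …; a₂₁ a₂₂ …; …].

T = [1/25 12/5 3; -134/325 17/65 1; 0 0 1]

T1 = [5/13 -12/13 0; 12/13 5/13 0; 0 0 1]
T2·T1 = [5/13 -12/13 0; 2/13 29/13 0; 0 0 1]
T3·…·T1 = [1/25 12/5 0; -134/325 17/65 0; 0 0 1]
T4·…·T1 = [1/25 12/5 3; -134/325 17/65 1; 0 0 1]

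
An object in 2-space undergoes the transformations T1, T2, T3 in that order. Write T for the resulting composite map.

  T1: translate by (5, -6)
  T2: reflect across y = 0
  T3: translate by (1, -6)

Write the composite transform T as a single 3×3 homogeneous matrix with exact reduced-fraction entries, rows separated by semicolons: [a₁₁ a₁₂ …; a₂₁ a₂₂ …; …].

T = [1 0 6; 0 -1 0; 0 0 1]

T1 = [1 0 5; 0 1 -6; 0 0 1]
T2·T1 = [1 0 5; 0 -1 6; 0 0 1]
T3·…·T1 = [1 0 6; 0 -1 0; 0 0 1]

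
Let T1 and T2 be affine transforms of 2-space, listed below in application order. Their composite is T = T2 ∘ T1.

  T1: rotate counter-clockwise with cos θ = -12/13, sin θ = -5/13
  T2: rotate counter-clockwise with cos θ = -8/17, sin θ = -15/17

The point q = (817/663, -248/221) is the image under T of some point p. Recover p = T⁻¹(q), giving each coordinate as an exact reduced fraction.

p = (-1, -4/3)

T1 = [-12/13 5/13 0; -5/13 -12/13 0; 0 0 1]
T2·T1 = [21/221 -220/221 0; 220/221 21/221 0; 0 0 1]
det M = 1; M⁻¹ = [21/221 220/221 0; -220/221 21/221 0; 0 0 1]
M⁻¹ · (817/663, -248/221)ᵀ = (-1, -4/3)ᵀ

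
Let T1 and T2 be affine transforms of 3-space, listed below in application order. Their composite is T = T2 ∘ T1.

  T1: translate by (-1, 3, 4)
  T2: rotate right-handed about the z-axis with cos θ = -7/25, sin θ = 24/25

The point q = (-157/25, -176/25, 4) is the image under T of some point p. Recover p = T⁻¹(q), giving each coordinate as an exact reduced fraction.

p = (-4, 5, 0)

T1 = [1 0 0 -1; 0 1 0 3; 0 0 1 4; 0 0 0 1]
T2·T1 = [-7/25 -24/25 0 -13/5; 24/25 -7/25 0 -9/5; 0 0 1 4; 0 0 0 1]
det M = 1; M⁻¹ = [-7/25 24/25 0 1; -24/25 -7/25 0 -3; 0 0 1 -4; 0 0 0 1]
M⁻¹ · (-157/25, -176/25, 4)ᵀ = (-4, 5, 0)ᵀ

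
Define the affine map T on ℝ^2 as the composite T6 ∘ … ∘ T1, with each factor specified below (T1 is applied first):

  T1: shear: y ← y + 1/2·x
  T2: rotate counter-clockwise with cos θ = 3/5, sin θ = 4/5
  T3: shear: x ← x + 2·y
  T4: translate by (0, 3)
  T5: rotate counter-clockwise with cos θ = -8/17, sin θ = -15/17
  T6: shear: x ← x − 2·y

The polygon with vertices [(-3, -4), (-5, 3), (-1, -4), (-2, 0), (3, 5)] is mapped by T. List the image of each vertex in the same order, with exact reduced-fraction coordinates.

T1 shear: y ← y + 1/2·x: (-3, -4) → (-3, -11/2); (-5, 3) → (-5, 1/2); (-1, -4) → (-1, -9/2); (-2, 0) → (-2, -1); (3, 5) → (3, 13/2)
T2 rotate counter-clockwise with cos θ = 3/5, sin θ = 4/5: (-3, -11/2) → (13/5, -57/10); (-5, 1/2) → (-17/5, -37/10); (-1, -9/2) → (3, -7/2); (-2, -1) → (-2/5, -11/5); (3, 13/2) → (-17/5, 63/10)
T3 shear: x ← x + 2·y: (13/5, -57/10) → (-44/5, -57/10); (-17/5, -37/10) → (-54/5, -37/10); (3, -7/2) → (-4, -7/2); (-2/5, -11/5) → (-24/5, -11/5); (-17/5, 63/10) → (46/5, 63/10)
T4 translate by (0, 3): (-44/5, -57/10) → (-44/5, -27/10); (-54/5, -37/10) → (-54/5, -7/10); (-4, -7/2) → (-4, -1/2); (-24/5, -11/5) → (-24/5, 4/5); (46/5, 63/10) → (46/5, 93/10)
T5 rotate counter-clockwise with cos θ = -8/17, sin θ = -15/17: (-44/5, -27/10) → (299/170, 768/85); (-54/5, -7/10) → (759/170, 838/85); (-4, -1/2) → (49/34, 64/17); (-24/5, 4/5) → (252/85, 328/85); (46/5, 93/10) → (659/170, -1062/85)
T6 shear: x ← x − 2·y: (299/170, 768/85) → (-2773/170, 768/85); (759/170, 838/85) → (-2593/170, 838/85); (49/34, 64/17) → (-207/34, 64/17); (252/85, 328/85) → (-404/85, 328/85); (659/170, -1062/85) → (4907/170, -1062/85)

image vertices: (-2773/170, 768/85), (-2593/170, 838/85), (-207/34, 64/17), (-404/85, 328/85), (4907/170, -1062/85)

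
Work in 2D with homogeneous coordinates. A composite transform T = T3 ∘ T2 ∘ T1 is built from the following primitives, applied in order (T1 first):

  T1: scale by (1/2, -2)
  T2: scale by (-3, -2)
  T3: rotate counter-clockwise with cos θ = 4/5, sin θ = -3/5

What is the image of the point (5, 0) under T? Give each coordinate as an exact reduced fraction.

T(p) = (-6, 9/2)

T1 scale by (1/2, -2): (5, 0) → (5/2, 0)
T2 scale by (-3, -2): (5/2, 0) → (-15/2, 0)
T3 rotate counter-clockwise with cos θ = 4/5, sin θ = -3/5: (-15/2, 0) → (-6, 9/2)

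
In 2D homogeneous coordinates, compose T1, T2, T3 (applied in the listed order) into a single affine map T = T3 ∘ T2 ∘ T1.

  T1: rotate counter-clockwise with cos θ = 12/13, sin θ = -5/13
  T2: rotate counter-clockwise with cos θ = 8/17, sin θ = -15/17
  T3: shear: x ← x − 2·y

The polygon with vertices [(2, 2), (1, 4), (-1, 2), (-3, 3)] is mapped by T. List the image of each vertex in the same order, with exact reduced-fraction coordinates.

T1 rotate counter-clockwise with cos θ = 12/13, sin θ = -5/13: (2, 2) → (34/13, 14/13); (1, 4) → (32/13, 43/13); (-1, 2) → (-2/13, 29/13); (-3, 3) → (-21/13, 51/13)
T2 rotate counter-clockwise with cos θ = 8/17, sin θ = -15/17: (34/13, 14/13) → (482/221, -398/221); (32/13, 43/13) → (53/13, -8/13); (-2/13, 29/13) → (419/221, 262/221); (-21/13, 51/13) → (597/221, 723/221)
T3 shear: x ← x − 2·y: (482/221, -398/221) → (1278/221, -398/221); (53/13, -8/13) → (69/13, -8/13); (419/221, 262/221) → (-105/221, 262/221); (597/221, 723/221) → (-849/221, 723/221)

image vertices: (1278/221, -398/221), (69/13, -8/13), (-105/221, 262/221), (-849/221, 723/221)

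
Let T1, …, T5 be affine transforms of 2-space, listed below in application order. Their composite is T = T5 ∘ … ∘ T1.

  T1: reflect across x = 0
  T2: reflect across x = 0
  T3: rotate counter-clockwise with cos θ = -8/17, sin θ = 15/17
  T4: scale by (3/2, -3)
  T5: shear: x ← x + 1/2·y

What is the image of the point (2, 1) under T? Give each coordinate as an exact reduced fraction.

T1 reflect across x = 0: (2, 1) → (-2, 1)
T2 reflect across x = 0: (-2, 1) → (2, 1)
T3 rotate counter-clockwise with cos θ = -8/17, sin θ = 15/17: (2, 1) → (-31/17, 22/17)
T4 scale by (3/2, -3): (-31/17, 22/17) → (-93/34, -66/17)
T5 shear: x ← x + 1/2·y: (-93/34, -66/17) → (-159/34, -66/17)

T(p) = (-159/34, -66/17)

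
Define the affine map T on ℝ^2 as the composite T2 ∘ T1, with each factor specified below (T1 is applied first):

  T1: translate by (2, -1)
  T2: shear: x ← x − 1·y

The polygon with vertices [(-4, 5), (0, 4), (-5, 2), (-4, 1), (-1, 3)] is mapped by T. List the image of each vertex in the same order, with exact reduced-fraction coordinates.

image vertices: (-6, 4), (-1, 3), (-4, 1), (-2, 0), (-1, 2)

T1 translate by (2, -1): (-4, 5) → (-2, 4); (0, 4) → (2, 3); (-5, 2) → (-3, 1); (-4, 1) → (-2, 0); (-1, 3) → (1, 2)
T2 shear: x ← x − 1·y: (-2, 4) → (-6, 4); (2, 3) → (-1, 3); (-3, 1) → (-4, 1); (-2, 0) → (-2, 0); (1, 2) → (-1, 2)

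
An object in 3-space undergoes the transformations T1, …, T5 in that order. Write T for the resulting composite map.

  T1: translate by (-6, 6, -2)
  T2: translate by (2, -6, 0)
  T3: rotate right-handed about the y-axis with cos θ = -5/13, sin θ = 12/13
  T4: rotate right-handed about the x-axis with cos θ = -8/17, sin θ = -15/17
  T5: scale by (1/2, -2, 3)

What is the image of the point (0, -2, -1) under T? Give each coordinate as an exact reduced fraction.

T(p) = (-8/13, -2306/221, -342/221)

T1 translate by (-6, 6, -2): (0, -2, -1) → (-6, 4, -3)
T2 translate by (2, -6, 0): (-6, 4, -3) → (-4, -2, -3)
T3 rotate right-handed about the y-axis with cos θ = -5/13, sin θ = 12/13: (-4, -2, -3) → (-16/13, -2, 63/13)
T4 rotate right-handed about the x-axis with cos θ = -8/17, sin θ = -15/17: (-16/13, -2, 63/13) → (-16/13, 1153/221, -114/221)
T5 scale by (1/2, -2, 3): (-16/13, 1153/221, -114/221) → (-8/13, -2306/221, -342/221)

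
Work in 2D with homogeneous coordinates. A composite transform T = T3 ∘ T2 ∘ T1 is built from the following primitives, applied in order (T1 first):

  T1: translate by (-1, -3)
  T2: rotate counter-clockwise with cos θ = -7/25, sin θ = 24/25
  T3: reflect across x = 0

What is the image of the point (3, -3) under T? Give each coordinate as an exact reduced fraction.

T(p) = (-26/5, 18/5)

T1 translate by (-1, -3): (3, -3) → (2, -6)
T2 rotate counter-clockwise with cos θ = -7/25, sin θ = 24/25: (2, -6) → (26/5, 18/5)
T3 reflect across x = 0: (26/5, 18/5) → (-26/5, 18/5)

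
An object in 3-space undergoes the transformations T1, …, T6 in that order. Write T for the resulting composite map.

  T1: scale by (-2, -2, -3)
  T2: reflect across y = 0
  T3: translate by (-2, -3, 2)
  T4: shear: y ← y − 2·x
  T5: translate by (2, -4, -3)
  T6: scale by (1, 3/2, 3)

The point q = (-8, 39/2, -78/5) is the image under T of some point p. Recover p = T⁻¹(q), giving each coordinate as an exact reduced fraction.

T1 = [-2 0 0 0; 0 -2 0 0; 0 0 -3 0; 0 0 0 1]
T2·T1 = [-2 0 0 0; 0 2 0 0; 0 0 -3 0; 0 0 0 1]
T3·…·T1 = [-2 0 0 -2; 0 2 0 -3; 0 0 -3 2; 0 0 0 1]
T4·…·T1 = [-2 0 0 -2; 4 2 0 1; 0 0 -3 2; 0 0 0 1]
T5·…·T1 = [-2 0 0 0; 4 2 0 -3; 0 0 -3 -1; 0 0 0 1]
T6·…·T1 = [-2 0 0 0; 6 3 0 -9/2; 0 0 -9 -3; 0 0 0 1]
det M = 54; M⁻¹ = [-1/2 0 0 0; 1 1/3 0 3/2; 0 0 -1/9 -1/3; 0 0 0 1]
M⁻¹ · (-8, 39/2, -78/5)ᵀ = (4, 0, 7/5)ᵀ

p = (4, 0, 7/5)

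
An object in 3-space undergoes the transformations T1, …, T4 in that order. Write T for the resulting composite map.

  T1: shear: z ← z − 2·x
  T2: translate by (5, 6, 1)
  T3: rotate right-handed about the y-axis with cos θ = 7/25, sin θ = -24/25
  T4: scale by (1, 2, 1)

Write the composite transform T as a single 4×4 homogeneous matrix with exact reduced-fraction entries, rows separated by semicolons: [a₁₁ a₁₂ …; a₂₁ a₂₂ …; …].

T1 = [1 0 0 0; 0 1 0 0; -2 0 1 0; 0 0 0 1]
T2·T1 = [1 0 0 5; 0 1 0 6; -2 0 1 1; 0 0 0 1]
T3·…·T1 = [11/5 0 -24/25 11/25; 0 1 0 6; 2/5 0 7/25 127/25; 0 0 0 1]
T4·…·T1 = [11/5 0 -24/25 11/25; 0 2 0 12; 2/5 0 7/25 127/25; 0 0 0 1]

T = [11/5 0 -24/25 11/25; 0 2 0 12; 2/5 0 7/25 127/25; 0 0 0 1]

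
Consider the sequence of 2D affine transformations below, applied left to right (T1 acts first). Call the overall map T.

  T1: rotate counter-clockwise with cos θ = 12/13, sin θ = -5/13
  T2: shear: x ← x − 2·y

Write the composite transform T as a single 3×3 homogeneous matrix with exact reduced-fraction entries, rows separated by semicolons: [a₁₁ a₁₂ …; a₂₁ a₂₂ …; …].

T = [22/13 -19/13 0; -5/13 12/13 0; 0 0 1]

T1 = [12/13 5/13 0; -5/13 12/13 0; 0 0 1]
T2·T1 = [22/13 -19/13 0; -5/13 12/13 0; 0 0 1]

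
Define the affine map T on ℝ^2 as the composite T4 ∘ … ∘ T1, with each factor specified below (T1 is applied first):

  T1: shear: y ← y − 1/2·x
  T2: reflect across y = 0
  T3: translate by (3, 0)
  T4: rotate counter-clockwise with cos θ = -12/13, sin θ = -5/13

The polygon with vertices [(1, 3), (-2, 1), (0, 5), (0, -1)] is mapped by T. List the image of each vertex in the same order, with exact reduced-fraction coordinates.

T1 shear: y ← y − 1/2·x: (1, 3) → (1, 5/2); (-2, 1) → (-2, 2); (0, 5) → (0, 5); (0, -1) → (0, -1)
T2 reflect across y = 0: (1, 5/2) → (1, -5/2); (-2, 2) → (-2, -2); (0, 5) → (0, -5); (0, -1) → (0, 1)
T3 translate by (3, 0): (1, -5/2) → (4, -5/2); (-2, -2) → (1, -2); (0, -5) → (3, -5); (0, 1) → (3, 1)
T4 rotate counter-clockwise with cos θ = -12/13, sin θ = -5/13: (4, -5/2) → (-121/26, 10/13); (1, -2) → (-22/13, 19/13); (3, -5) → (-61/13, 45/13); (3, 1) → (-31/13, -27/13)

image vertices: (-121/26, 10/13), (-22/13, 19/13), (-61/13, 45/13), (-31/13, -27/13)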